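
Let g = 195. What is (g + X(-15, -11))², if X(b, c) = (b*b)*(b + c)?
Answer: 31979025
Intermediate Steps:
X(b, c) = b²*(b + c)
(g + X(-15, -11))² = (195 + (-15)²*(-15 - 11))² = (195 + 225*(-26))² = (195 - 5850)² = (-5655)² = 31979025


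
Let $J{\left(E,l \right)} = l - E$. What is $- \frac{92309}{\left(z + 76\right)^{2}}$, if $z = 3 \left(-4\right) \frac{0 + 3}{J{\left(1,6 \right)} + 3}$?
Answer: $- \frac{369236}{20449} \approx -18.056$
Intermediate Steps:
$z = - \frac{9}{2}$ ($z = 3 \left(-4\right) \frac{0 + 3}{\left(6 - 1\right) + 3} = - 12 \frac{3}{\left(6 - 1\right) + 3} = - 12 \frac{3}{5 + 3} = - 12 \cdot \frac{3}{8} = - 12 \cdot 3 \cdot \frac{1}{8} = \left(-12\right) \frac{3}{8} = - \frac{9}{2} \approx -4.5$)
$- \frac{92309}{\left(z + 76\right)^{2}} = - \frac{92309}{\left(- \frac{9}{2} + 76\right)^{2}} = - \frac{92309}{\left(\frac{143}{2}\right)^{2}} = - \frac{92309}{\frac{20449}{4}} = \left(-92309\right) \frac{4}{20449} = - \frac{369236}{20449}$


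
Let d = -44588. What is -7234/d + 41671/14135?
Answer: 980139569/315125690 ≈ 3.1103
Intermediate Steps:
-7234/d + 41671/14135 = -7234/(-44588) + 41671/14135 = -7234*(-1/44588) + 41671*(1/14135) = 3617/22294 + 41671/14135 = 980139569/315125690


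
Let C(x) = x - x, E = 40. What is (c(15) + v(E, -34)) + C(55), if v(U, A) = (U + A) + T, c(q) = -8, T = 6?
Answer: 4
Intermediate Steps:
C(x) = 0
v(U, A) = 6 + A + U (v(U, A) = (U + A) + 6 = (A + U) + 6 = 6 + A + U)
(c(15) + v(E, -34)) + C(55) = (-8 + (6 - 34 + 40)) + 0 = (-8 + 12) + 0 = 4 + 0 = 4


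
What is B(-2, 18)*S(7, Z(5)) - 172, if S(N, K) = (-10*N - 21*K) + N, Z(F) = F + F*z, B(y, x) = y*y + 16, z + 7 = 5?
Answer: 668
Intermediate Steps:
z = -2 (z = -7 + 5 = -2)
B(y, x) = 16 + y² (B(y, x) = y² + 16 = 16 + y²)
Z(F) = -F (Z(F) = F + F*(-2) = F - 2*F = -F)
S(N, K) = -21*K - 9*N (S(N, K) = (-21*K - 10*N) + N = -21*K - 9*N)
B(-2, 18)*S(7, Z(5)) - 172 = (16 + (-2)²)*(-(-21)*5 - 9*7) - 172 = (16 + 4)*(-21*(-5) - 63) - 172 = 20*(105 - 63) - 172 = 20*42 - 172 = 840 - 172 = 668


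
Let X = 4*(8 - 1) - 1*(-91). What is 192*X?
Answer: 22848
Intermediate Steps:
X = 119 (X = 4*7 + 91 = 28 + 91 = 119)
192*X = 192*119 = 22848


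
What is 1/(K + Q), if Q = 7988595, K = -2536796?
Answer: 1/5451799 ≈ 1.8343e-7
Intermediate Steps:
1/(K + Q) = 1/(-2536796 + 7988595) = 1/5451799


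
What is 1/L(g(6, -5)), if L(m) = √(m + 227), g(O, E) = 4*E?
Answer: √23/69 ≈ 0.069505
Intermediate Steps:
L(m) = √(227 + m)
1/L(g(6, -5)) = 1/(√(227 + 4*(-5))) = 1/(√(227 - 20)) = 1/(√207) = 1/(3*√23) = √23/69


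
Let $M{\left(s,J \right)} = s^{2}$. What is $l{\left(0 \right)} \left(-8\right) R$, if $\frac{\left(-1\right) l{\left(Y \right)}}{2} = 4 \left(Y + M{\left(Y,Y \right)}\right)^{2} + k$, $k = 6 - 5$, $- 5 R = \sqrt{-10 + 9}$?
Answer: $- \frac{16 i}{5} \approx - 3.2 i$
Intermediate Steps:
$R = - \frac{i}{5}$ ($R = - \frac{\sqrt{-10 + 9}}{5} = - \frac{\sqrt{-1}}{5} = - \frac{i}{5} \approx - 0.2 i$)
$k = 1$
$l{\left(Y \right)} = -2 - 8 \left(Y + Y^{2}\right)^{2}$ ($l{\left(Y \right)} = - 2 \left(4 \left(Y + Y^{2}\right)^{2} + 1\right) = - 2 \left(1 + 4 \left(Y + Y^{2}\right)^{2}\right) = -2 - 8 \left(Y + Y^{2}\right)^{2}$)
$l{\left(0 \right)} \left(-8\right) R = \left(-2 - 8 \cdot 0^{2} \left(1 + 0\right)^{2}\right) \left(-8\right) \left(- \frac{i}{5}\right) = \left(-2 - 0 \cdot 1^{2}\right) \left(-8\right) \left(- \frac{i}{5}\right) = \left(-2 - 0 \cdot 1\right) \left(-8\right) \left(- \frac{i}{5}\right) = \left(-2 + 0\right) \left(-8\right) \left(- \frac{i}{5}\right) = \left(-2\right) \left(-8\right) \left(- \frac{i}{5}\right) = 16 \left(- \frac{i}{5}\right) = - \frac{16 i}{5}$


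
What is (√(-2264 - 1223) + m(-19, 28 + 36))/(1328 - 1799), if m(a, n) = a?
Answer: 19/471 - I*√3487/471 ≈ 0.04034 - 0.12537*I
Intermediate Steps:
(√(-2264 - 1223) + m(-19, 28 + 36))/(1328 - 1799) = (√(-2264 - 1223) - 19)/(1328 - 1799) = (√(-3487) - 19)/(-471) = (I*√3487 - 19)*(-1/471) = (-19 + I*√3487)*(-1/471) = 19/471 - I*√3487/471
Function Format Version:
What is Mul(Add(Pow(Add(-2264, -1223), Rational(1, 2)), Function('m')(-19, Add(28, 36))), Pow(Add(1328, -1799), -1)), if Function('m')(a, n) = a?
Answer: Add(Rational(19, 471), Mul(Rational(-1, 471), I, Pow(3487, Rational(1, 2)))) ≈ Add(0.040340, Mul(-0.12537, I))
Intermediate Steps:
Mul(Add(Pow(Add(-2264, -1223), Rational(1, 2)), Function('m')(-19, Add(28, 36))), Pow(Add(1328, -1799), -1)) = Mul(Add(Pow(Add(-2264, -1223), Rational(1, 2)), -19), Pow(Add(1328, -1799), -1)) = Mul(Add(Pow(-3487, Rational(1, 2)), -19), Pow(-471, -1)) = Mul(Add(Mul(I, Pow(3487, Rational(1, 2))), -19), Rational(-1, 471)) = Mul(Add(-19, Mul(I, Pow(3487, Rational(1, 2)))), Rational(-1, 471)) = Add(Rational(19, 471), Mul(Rational(-1, 471), I, Pow(3487, Rational(1, 2))))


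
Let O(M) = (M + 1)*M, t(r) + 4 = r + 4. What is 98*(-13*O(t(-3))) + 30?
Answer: -7614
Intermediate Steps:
t(r) = r (t(r) = -4 + (r + 4) = -4 + (4 + r) = r)
O(M) = M*(1 + M) (O(M) = (1 + M)*M = M*(1 + M))
98*(-13*O(t(-3))) + 30 = 98*(-(-39)*(1 - 3)) + 30 = 98*(-(-39)*(-2)) + 30 = 98*(-13*6) + 30 = 98*(-78) + 30 = -7644 + 30 = -7614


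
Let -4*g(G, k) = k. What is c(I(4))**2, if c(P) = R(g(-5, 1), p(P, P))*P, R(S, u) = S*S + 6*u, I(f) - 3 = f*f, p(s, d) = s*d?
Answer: 433599861289/256 ≈ 1.6937e+9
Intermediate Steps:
g(G, k) = -k/4
p(s, d) = d*s
I(f) = 3 + f**2 (I(f) = 3 + f*f = 3 + f**2)
R(S, u) = S**2 + 6*u
c(P) = P*(1/16 + 6*P**2) (c(P) = ((-1/4*1)**2 + 6*(P*P))*P = ((-1/4)**2 + 6*P**2)*P = (1/16 + 6*P**2)*P = P*(1/16 + 6*P**2))
c(I(4))**2 = (6*(3 + 4**2)**3 + (3 + 4**2)/16)**2 = (6*(3 + 16)**3 + (3 + 16)/16)**2 = (6*19**3 + (1/16)*19)**2 = (6*6859 + 19/16)**2 = (41154 + 19/16)**2 = (658483/16)**2 = 433599861289/256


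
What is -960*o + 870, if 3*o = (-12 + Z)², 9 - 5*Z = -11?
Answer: -19610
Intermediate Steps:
Z = 4 (Z = 9/5 - ⅕*(-11) = 9/5 + 11/5 = 4)
o = 64/3 (o = (-12 + 4)²/3 = (⅓)*(-8)² = (⅓)*64 = 64/3 ≈ 21.333)
-960*o + 870 = -960*64/3 + 870 = -20480 + 870 = -19610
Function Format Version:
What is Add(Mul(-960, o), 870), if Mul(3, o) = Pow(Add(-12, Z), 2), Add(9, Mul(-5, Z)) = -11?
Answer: -19610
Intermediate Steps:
Z = 4 (Z = Add(Rational(9, 5), Mul(Rational(-1, 5), -11)) = Add(Rational(9, 5), Rational(11, 5)) = 4)
o = Rational(64, 3) (o = Mul(Rational(1, 3), Pow(Add(-12, 4), 2)) = Mul(Rational(1, 3), Pow(-8, 2)) = Mul(Rational(1, 3), 64) = Rational(64, 3) ≈ 21.333)
Add(Mul(-960, o), 870) = Add(Mul(-960, Rational(64, 3)), 870) = Add(-20480, 870) = -19610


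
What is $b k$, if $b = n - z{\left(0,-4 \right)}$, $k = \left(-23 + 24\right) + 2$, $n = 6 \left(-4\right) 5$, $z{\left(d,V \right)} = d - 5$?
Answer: $-345$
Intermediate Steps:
$z{\left(d,V \right)} = -5 + d$ ($z{\left(d,V \right)} = d - 5 = -5 + d$)
$n = -120$ ($n = \left(-24\right) 5 = -120$)
$k = 3$ ($k = 1 + 2 = 3$)
$b = -115$ ($b = -120 - \left(-5 + 0\right) = -120 - -5 = -120 + 5 = -115$)
$b k = \left(-115\right) 3 = -345$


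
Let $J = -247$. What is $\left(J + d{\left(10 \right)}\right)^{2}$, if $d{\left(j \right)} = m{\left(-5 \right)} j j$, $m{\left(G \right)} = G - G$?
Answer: $61009$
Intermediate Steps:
$m{\left(G \right)} = 0$
$d{\left(j \right)} = 0$ ($d{\left(j \right)} = 0 j j = 0 j = 0$)
$\left(J + d{\left(10 \right)}\right)^{2} = \left(-247 + 0\right)^{2} = \left(-247\right)^{2} = 61009$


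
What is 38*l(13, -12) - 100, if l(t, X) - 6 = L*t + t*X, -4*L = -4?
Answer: -5306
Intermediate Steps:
L = 1 (L = -1/4*(-4) = 1)
l(t, X) = 6 + t + X*t (l(t, X) = 6 + (1*t + t*X) = 6 + (t + X*t) = 6 + t + X*t)
38*l(13, -12) - 100 = 38*(6 + 13 - 12*13) - 100 = 38*(6 + 13 - 156) - 100 = 38*(-137) - 100 = -5206 - 100 = -5306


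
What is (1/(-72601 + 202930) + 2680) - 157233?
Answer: -20142737936/130329 ≈ -1.5455e+5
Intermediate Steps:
(1/(-72601 + 202930) + 2680) - 157233 = (1/130329 + 2680) - 157233 = 349281721/130329 - 157233 = -20142737936/130329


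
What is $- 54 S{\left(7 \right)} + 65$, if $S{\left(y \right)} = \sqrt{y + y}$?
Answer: $65 - 54 \sqrt{14} \approx -137.05$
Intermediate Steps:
$S{\left(y \right)} = \sqrt{2} \sqrt{y}$ ($S{\left(y \right)} = \sqrt{2 y} = \sqrt{2} \sqrt{y}$)
$- 54 S{\left(7 \right)} + 65 = - 54 \sqrt{2} \sqrt{7} + 65 = - 54 \sqrt{14} + 65 = 65 - 54 \sqrt{14}$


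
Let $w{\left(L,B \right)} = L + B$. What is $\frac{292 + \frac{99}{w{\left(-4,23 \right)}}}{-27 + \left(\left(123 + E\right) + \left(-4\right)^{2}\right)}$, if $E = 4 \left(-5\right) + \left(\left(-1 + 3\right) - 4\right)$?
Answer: $\frac{5647}{1710} \approx 3.3023$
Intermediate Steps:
$w{\left(L,B \right)} = B + L$
$E = -22$ ($E = -20 + \left(2 - 4\right) = -20 - 2 = -22$)
$\frac{292 + \frac{99}{w{\left(-4,23 \right)}}}{-27 + \left(\left(123 + E\right) + \left(-4\right)^{2}\right)} = \frac{292 + \frac{99}{23 - 4}}{-27 + \left(\left(123 - 22\right) + \left(-4\right)^{2}\right)} = \frac{292 + \frac{99}{19}}{-27 + \left(101 + 16\right)} = \frac{292 + 99 \cdot \frac{1}{19}}{-27 + 117} = \frac{292 + \frac{99}{19}}{90} = \frac{5647}{19} \cdot \frac{1}{90} = \frac{5647}{1710}$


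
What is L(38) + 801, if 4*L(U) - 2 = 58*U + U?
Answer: 1362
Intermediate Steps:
L(U) = ½ + 59*U/4 (L(U) = ½ + (58*U + U)/4 = ½ + (59*U)/4 = ½ + 59*U/4)
L(38) + 801 = (½ + (59/4)*38) + 801 = (½ + 1121/2) + 801 = 561 + 801 = 1362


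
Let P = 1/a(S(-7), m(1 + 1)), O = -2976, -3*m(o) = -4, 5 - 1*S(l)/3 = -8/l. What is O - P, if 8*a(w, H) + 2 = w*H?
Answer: -139900/47 ≈ -2976.6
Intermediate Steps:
S(l) = 15 + 24/l (S(l) = 15 - (-24)/l = 15 + 24/l)
m(o) = 4/3 (m(o) = -1/3*(-4) = 4/3)
a(w, H) = -1/4 + H*w/8 (a(w, H) = -1/4 + (w*H)/8 = -1/4 + (H*w)/8 = -1/4 + H*w/8)
P = 28/47 (P = 1/(-1/4 + (1/8)*(4/3)*(15 + 24/(-7))) = 1/(-1/4 + (1/8)*(4/3)*(15 + 24*(-1/7))) = 1/(-1/4 + (1/8)*(4/3)*(15 - 24/7)) = 1/(-1/4 + (1/8)*(4/3)*(81/7)) = 1/(-1/4 + 27/14) = 1/(47/28) = 28/47 ≈ 0.59575)
O - P = -2976 - 1*28/47 = -2976 - 28/47 = -139900/47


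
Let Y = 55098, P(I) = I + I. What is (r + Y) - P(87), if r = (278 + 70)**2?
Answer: 176028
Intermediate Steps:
P(I) = 2*I
r = 121104 (r = 348**2 = 121104)
(r + Y) - P(87) = (121104 + 55098) - 2*87 = 176202 - 1*174 = 176202 - 174 = 176028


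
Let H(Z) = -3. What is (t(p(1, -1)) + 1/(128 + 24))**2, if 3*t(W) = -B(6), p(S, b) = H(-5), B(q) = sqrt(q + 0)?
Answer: 46211/69312 - sqrt(6)/228 ≈ 0.65597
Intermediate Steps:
B(q) = sqrt(q)
p(S, b) = -3
t(W) = -sqrt(6)/3 (t(W) = (-sqrt(6))/3 = -sqrt(6)/3)
(t(p(1, -1)) + 1/(128 + 24))**2 = (-sqrt(6)/3 + 1/(128 + 24))**2 = (-sqrt(6)/3 + 1/152)**2 = (1/152 - sqrt(6)/3)**2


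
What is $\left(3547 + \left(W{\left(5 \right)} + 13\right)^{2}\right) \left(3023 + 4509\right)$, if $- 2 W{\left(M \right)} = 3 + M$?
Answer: $27326096$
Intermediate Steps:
$W{\left(M \right)} = - \frac{3}{2} - \frac{M}{2}$ ($W{\left(M \right)} = - \frac{3 + M}{2} = - \frac{3}{2} - \frac{M}{2}$)
$\left(3547 + \left(W{\left(5 \right)} + 13\right)^{2}\right) \left(3023 + 4509\right) = \left(3547 + \left(\left(- \frac{3}{2} - \frac{5}{2}\right) + 13\right)^{2}\right) \left(3023 + 4509\right) = \left(3547 + \left(\left(- \frac{3}{2} - \frac{5}{2}\right) + 13\right)^{2}\right) 7532 = \left(3547 + \left(-4 + 13\right)^{2}\right) 7532 = \left(3547 + 9^{2}\right) 7532 = \left(3547 + 81\right) 7532 = 3628 \cdot 7532 = 27326096$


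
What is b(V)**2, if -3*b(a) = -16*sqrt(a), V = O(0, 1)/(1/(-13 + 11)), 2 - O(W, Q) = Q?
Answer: -512/9 ≈ -56.889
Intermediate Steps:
O(W, Q) = 2 - Q
V = -2 (V = (2 - 1*1)/(1/(-13 + 11)) = (2 - 1)/(1/(-2)) = 1/(-1/2) = 1*(-2) = -2)
b(a) = 16*sqrt(a)/3 (b(a) = -(-16)*sqrt(a)/3 = 16*sqrt(a)/3)
b(V)**2 = (16*sqrt(-2)/3)**2 = (16*(I*sqrt(2))/3)**2 = (16*I*sqrt(2)/3)**2 = -512/9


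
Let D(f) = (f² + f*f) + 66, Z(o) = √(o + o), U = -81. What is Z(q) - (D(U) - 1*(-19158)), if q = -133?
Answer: -32346 + I*√266 ≈ -32346.0 + 16.31*I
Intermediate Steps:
Z(o) = √2*√o (Z(o) = √(2*o) = √2*√o)
D(f) = 66 + 2*f² (D(f) = (f² + f²) + 66 = 2*f² + 66 = 66 + 2*f²)
Z(q) - (D(U) - 1*(-19158)) = √2*√(-133) - ((66 + 2*(-81)²) - 1*(-19158)) = √2*(I*√133) - ((66 + 2*6561) + 19158) = I*√266 - ((66 + 13122) + 19158) = I*√266 - (13188 + 19158) = I*√266 - 1*32346 = I*√266 - 32346 = -32346 + I*√266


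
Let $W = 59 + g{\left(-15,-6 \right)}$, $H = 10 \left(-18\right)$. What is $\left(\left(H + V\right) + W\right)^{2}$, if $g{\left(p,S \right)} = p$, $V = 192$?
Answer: $3136$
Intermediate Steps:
$H = -180$
$W = 44$ ($W = 59 - 15 = 44$)
$\left(\left(H + V\right) + W\right)^{2} = \left(\left(-180 + 192\right) + 44\right)^{2} = \left(12 + 44\right)^{2} = 56^{2} = 3136$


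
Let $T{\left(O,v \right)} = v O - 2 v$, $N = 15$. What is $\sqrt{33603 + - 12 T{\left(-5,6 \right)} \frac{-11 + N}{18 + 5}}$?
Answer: $\frac{\sqrt{17822355}}{23} \approx 183.55$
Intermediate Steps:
$T{\left(O,v \right)} = - 2 v + O v$ ($T{\left(O,v \right)} = O v - 2 v = - 2 v + O v$)
$\sqrt{33603 + - 12 T{\left(-5,6 \right)} \frac{-11 + N}{18 + 5}} = \sqrt{33603 + - 12 \cdot 6 \left(-2 - 5\right) \frac{-11 + 15}{18 + 5}} = \sqrt{33603 + - 12 \cdot 6 \left(-7\right) \frac{4}{23}} = \sqrt{33603 + \left(-12\right) \left(-42\right) 4 \cdot \frac{1}{23}} = \sqrt{33603 + 504 \cdot \frac{4}{23}} = \sqrt{33603 + \frac{2016}{23}} = \sqrt{\frac{774885}{23}} = \frac{\sqrt{17822355}}{23}$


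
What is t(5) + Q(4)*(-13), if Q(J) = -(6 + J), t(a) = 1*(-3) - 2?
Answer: 125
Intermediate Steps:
t(a) = -5 (t(a) = -3 - 2 = -5)
Q(J) = -6 - J
t(5) + Q(4)*(-13) = -5 + (-6 - 1*4)*(-13) = -5 + (-6 - 4)*(-13) = -5 - 10*(-13) = -5 + 130 = 125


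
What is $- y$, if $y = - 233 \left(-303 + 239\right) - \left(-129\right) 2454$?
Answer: $-331478$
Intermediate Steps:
$y = 331478$ ($y = \left(-233\right) \left(-64\right) - -316566 = 14912 + 316566 = 331478$)
$- y = \left(-1\right) 331478 = -331478$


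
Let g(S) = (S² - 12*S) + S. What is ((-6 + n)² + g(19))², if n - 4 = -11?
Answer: 103041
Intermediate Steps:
n = -7 (n = 4 - 11 = -7)
g(S) = S² - 11*S
((-6 + n)² + g(19))² = ((-6 - 7)² + 19*(-11 + 19))² = ((-13)² + 19*8)² = (169 + 152)² = 321² = 103041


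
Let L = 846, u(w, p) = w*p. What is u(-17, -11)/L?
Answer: 187/846 ≈ 0.22104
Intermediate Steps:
u(w, p) = p*w
u(-17, -11)/L = -11*(-17)/846 = 187*(1/846) = 187/846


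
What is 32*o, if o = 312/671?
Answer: 9984/671 ≈ 14.879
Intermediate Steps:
o = 312/671 (o = 312*(1/671) = 312/671 ≈ 0.46498)
32*o = 32*(312/671) = 9984/671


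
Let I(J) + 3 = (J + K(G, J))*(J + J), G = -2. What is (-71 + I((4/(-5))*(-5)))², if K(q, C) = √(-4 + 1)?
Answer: 1572 - 672*I*√3 ≈ 1572.0 - 1163.9*I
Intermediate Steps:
K(q, C) = I*√3 (K(q, C) = √(-3) = I*√3)
I(J) = -3 + 2*J*(J + I*√3) (I(J) = -3 + (J + I*√3)*(J + J) = -3 + (J + I*√3)*(2*J) = -3 + 2*J*(J + I*√3))
(-71 + I((4/(-5))*(-5)))² = (-71 + (-3 + 2*((4/(-5))*(-5))² + 2*I*((4/(-5))*(-5))*√3))² = (-71 + (-3 + 2*((4*(-⅕))*(-5))² + 2*I*((4*(-⅕))*(-5))*√3))² = (-71 + (-3 + 2*(-⅘*(-5))² + 2*I*(-⅘*(-5))*√3))² = (-71 + (-3 + 2*4² + 2*I*4*√3))² = (-71 + (-3 + 2*16 + 8*I*√3))² = (-71 + (-3 + 32 + 8*I*√3))² = (-71 + (29 + 8*I*√3))² = (-42 + 8*I*√3)²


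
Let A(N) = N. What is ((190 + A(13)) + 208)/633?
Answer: 137/211 ≈ 0.64929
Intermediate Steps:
((190 + A(13)) + 208)/633 = ((190 + 13) + 208)/633 = (203 + 208)*(1/633) = 411*(1/633) = 137/211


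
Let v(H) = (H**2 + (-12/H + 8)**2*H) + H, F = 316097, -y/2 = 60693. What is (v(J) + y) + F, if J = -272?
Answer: 4263982/17 ≈ 2.5082e+5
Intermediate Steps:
y = -121386 (y = -2*60693 = -121386)
v(H) = H + H**2 + H*(8 - 12/H)**2 (v(H) = (H**2 + (8 - 12/H)**2*H) + H = (H**2 + H*(8 - 12/H)**2) + H = H + H**2 + H*(8 - 12/H)**2)
(v(J) + y) + F = ((-192 + (-272)**2 + 65*(-272) + 144/(-272)) - 121386) + 316097 = ((-192 + 73984 - 17680 + 144*(-1/272)) - 121386) + 316097 = ((-192 + 73984 - 17680 - 9/17) - 121386) + 316097 = (953895/17 - 121386) + 316097 = -1109667/17 + 316097 = 4263982/17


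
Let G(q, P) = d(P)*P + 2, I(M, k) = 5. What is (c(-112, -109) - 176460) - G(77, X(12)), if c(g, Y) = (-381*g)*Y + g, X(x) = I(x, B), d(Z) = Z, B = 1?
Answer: -4827847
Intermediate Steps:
X(x) = 5
c(g, Y) = g - 381*Y*g (c(g, Y) = -381*Y*g + g = g - 381*Y*g)
G(q, P) = 2 + P² (G(q, P) = P*P + 2 = P² + 2 = 2 + P²)
(c(-112, -109) - 176460) - G(77, X(12)) = (-112*(1 - 381*(-109)) - 176460) - (2 + 5²) = (-112*(1 + 41529) - 176460) - (2 + 25) = (-112*41530 - 176460) - 1*27 = (-4651360 - 176460) - 27 = -4827820 - 27 = -4827847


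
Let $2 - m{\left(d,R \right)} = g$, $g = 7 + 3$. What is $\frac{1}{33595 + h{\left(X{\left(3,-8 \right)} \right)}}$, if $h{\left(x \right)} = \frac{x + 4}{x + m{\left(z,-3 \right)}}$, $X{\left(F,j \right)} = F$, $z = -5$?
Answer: $\frac{5}{167968} \approx 2.9768 \cdot 10^{-5}$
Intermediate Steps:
$g = 10$
$m{\left(d,R \right)} = -8$ ($m{\left(d,R \right)} = 2 - 10 = -8$)
$h{\left(x \right)} = \frac{4 + x}{-8 + x}$ ($h{\left(x \right)} = \frac{x + 4}{x - 8} = \frac{4 + x}{-8 + x}$)
$\frac{1}{33595 + h{\left(X{\left(3,-8 \right)} \right)}} = \frac{1}{33595 + \frac{4 + 3}{-8 + 3}} = \frac{1}{33595 + \frac{1}{-5} \cdot 7} = \frac{1}{33595 - \frac{7}{5}} = \frac{1}{\frac{167968}{5}} = \frac{5}{167968}$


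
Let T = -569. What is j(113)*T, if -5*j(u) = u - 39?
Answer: 42106/5 ≈ 8421.2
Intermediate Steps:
j(u) = 39/5 - u/5 (j(u) = -(u - 39)/5 = -(-39 + u)/5 = 39/5 - u/5)
j(113)*T = (39/5 - ⅕*113)*(-569) = (39/5 - 113/5)*(-569) = -74/5*(-569) = 42106/5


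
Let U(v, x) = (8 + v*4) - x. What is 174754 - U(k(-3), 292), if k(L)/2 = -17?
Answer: 175174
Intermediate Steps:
k(L) = -34 (k(L) = 2*(-17) = -34)
U(v, x) = 8 - x + 4*v (U(v, x) = (8 + 4*v) - x = 8 - x + 4*v)
174754 - U(k(-3), 292) = 174754 - (8 - 1*292 + 4*(-34)) = 174754 - (8 - 292 - 136) = 174754 - 1*(-420) = 174754 + 420 = 175174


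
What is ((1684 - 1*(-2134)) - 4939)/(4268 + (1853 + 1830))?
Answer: -1121/7951 ≈ -0.14099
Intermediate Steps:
((1684 - 1*(-2134)) - 4939)/(4268 + (1853 + 1830)) = ((1684 + 2134) - 4939)/(4268 + 3683) = (3818 - 4939)/7951 = -1121*1/7951 = -1121/7951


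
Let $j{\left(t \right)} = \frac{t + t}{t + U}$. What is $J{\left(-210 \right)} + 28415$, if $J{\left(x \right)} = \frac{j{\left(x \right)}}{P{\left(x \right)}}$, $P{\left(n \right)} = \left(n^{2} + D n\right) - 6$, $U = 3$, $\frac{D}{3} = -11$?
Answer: $\frac{25009860095}{880164} \approx 28415.0$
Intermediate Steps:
$D = -33$ ($D = 3 \left(-11\right) = -33$)
$j{\left(t \right)} = \frac{2 t}{3 + t}$ ($j{\left(t \right)} = \frac{t + t}{t + 3} = \frac{2 t}{3 + t}$)
$P{\left(n \right)} = -6 + n^{2} - 33 n$ ($P{\left(n \right)} = \left(n^{2} - 33 n\right) - 6 = -6 + n^{2} - 33 n$)
$J{\left(x \right)} = \frac{2 x}{\left(3 + x\right) \left(-6 + x^{2} - 33 x\right)}$ ($J{\left(x \right)} = \frac{2 x \frac{1}{3 + x}}{-6 + x^{2} - 33 x} = \frac{2 x}{\left(3 + x\right) \left(-6 + x^{2} - 33 x\right)}$)
$J{\left(-210 \right)} + 28415 = \left(-2\right) \left(-210\right) \frac{1}{3 - 210} \frac{1}{6 - \left(-210\right)^{2} + 33 \left(-210\right)} + 28415 = \left(-2\right) \left(-210\right) \frac{1}{-207} \frac{1}{6 - 44100 - 6930} + 28415 = \left(-2\right) \left(-210\right) \left(- \frac{1}{207}\right) \frac{1}{6 - 44100 - 6930} + 28415 = \left(-2\right) \left(-210\right) \left(- \frac{1}{207}\right) \frac{1}{-51024} + 28415 = \left(-2\right) \left(-210\right) \left(- \frac{1}{207}\right) \left(- \frac{1}{51024}\right) + 28415 = \frac{35}{880164} + 28415 = \frac{25009860095}{880164}$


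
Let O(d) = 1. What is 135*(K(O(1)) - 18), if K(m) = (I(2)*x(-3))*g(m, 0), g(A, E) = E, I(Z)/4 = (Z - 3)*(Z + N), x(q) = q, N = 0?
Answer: -2430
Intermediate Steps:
I(Z) = 4*Z*(-3 + Z) (I(Z) = 4*((Z - 3)*(Z + 0)) = 4*((-3 + Z)*Z) = 4*(Z*(-3 + Z)) = 4*Z*(-3 + Z))
K(m) = 0 (K(m) = ((4*2*(-3 + 2))*(-3))*0 = ((4*2*(-1))*(-3))*0 = -8*(-3)*0 = 24*0 = 0)
135*(K(O(1)) - 18) = 135*(0 - 18) = 135*(-18) = -2430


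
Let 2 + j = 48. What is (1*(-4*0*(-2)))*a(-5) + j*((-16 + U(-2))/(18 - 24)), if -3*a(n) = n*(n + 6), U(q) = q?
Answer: 138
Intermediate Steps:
a(n) = -n*(6 + n)/3 (a(n) = -n*(n + 6)/3 = -n*(6 + n)/3)
j = 46 (j = -2 + 48 = 46)
(1*(-4*0*(-2)))*a(-5) + j*((-16 + U(-2))/(18 - 24)) = (1*(-4*0*(-2)))*(-⅓*(-5)*(6 - 5)) + 46*((-16 - 2)/(18 - 24)) = (1*(0*(-2)))*(-⅓*(-5)*1) + 46*(-18/(-6)) = (1*0)*(5/3) + 46*(-18*(-⅙)) = 0*(5/3) + 46*3 = 0 + 138 = 138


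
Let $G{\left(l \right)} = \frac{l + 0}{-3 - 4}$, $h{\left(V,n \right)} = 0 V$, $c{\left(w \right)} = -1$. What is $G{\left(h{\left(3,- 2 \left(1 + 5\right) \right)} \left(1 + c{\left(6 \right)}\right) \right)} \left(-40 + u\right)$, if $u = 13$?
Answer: $0$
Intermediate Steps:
$h{\left(V,n \right)} = 0$
$G{\left(l \right)} = - \frac{l}{7}$ ($G{\left(l \right)} = \frac{l}{-7} = l \left(- \frac{1}{7}\right) = - \frac{l}{7}$)
$G{\left(h{\left(3,- 2 \left(1 + 5\right) \right)} \left(1 + c{\left(6 \right)}\right) \right)} \left(-40 + u\right) = - \frac{0 \left(1 - 1\right)}{7} \left(-40 + 13\right) = - \frac{0 \cdot 0}{7} \left(-27\right) = \left(- \frac{1}{7}\right) 0 \left(-27\right) = 0 \left(-27\right) = 0$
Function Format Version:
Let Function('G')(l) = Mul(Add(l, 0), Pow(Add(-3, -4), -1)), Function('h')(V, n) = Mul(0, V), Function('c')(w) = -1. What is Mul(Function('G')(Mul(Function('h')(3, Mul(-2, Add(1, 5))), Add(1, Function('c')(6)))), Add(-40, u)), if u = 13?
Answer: 0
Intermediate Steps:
Function('h')(V, n) = 0
Function('G')(l) = Mul(Rational(-1, 7), l) (Function('G')(l) = Mul(l, Pow(-7, -1)) = Mul(l, Rational(-1, 7)) = Mul(Rational(-1, 7), l))
Mul(Function('G')(Mul(Function('h')(3, Mul(-2, Add(1, 5))), Add(1, Function('c')(6)))), Add(-40, u)) = Mul(Mul(Rational(-1, 7), Mul(0, Add(1, -1))), Add(-40, 13)) = Mul(Mul(Rational(-1, 7), Mul(0, 0)), -27) = Mul(Mul(Rational(-1, 7), 0), -27) = Mul(0, -27) = 0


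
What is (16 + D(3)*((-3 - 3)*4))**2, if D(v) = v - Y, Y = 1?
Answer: 1024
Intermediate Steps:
D(v) = -1 + v (D(v) = v - 1*1 = v - 1 = -1 + v)
(16 + D(3)*((-3 - 3)*4))**2 = (16 + (-1 + 3)*((-3 - 3)*4))**2 = (16 + 2*(-6*4))**2 = (16 + 2*(-24))**2 = (16 - 48)**2 = (-32)**2 = 1024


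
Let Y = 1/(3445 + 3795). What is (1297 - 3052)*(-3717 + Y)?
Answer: 9445788729/1448 ≈ 6.5233e+6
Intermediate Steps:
Y = 1/7240 ≈ 0.00013812
(1297 - 3052)*(-3717 + Y) = (1297 - 3052)*(-3717 + 1/7240) = -1755*(-26911079/7240) = 9445788729/1448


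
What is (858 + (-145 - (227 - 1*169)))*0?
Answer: 0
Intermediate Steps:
(858 + (-145 - (227 - 1*169)))*0 = (858 + (-145 - (227 - 169)))*0 = (858 + (-145 - 1*58))*0 = (858 + (-145 - 58))*0 = (858 - 203)*0 = 655*0 = 0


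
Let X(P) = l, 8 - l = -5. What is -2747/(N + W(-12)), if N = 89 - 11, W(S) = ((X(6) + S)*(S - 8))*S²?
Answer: 2747/2802 ≈ 0.98037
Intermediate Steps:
l = 13 (l = 8 - 1*(-5) = 8 + 5 = 13)
X(P) = 13
W(S) = S²*(-8 + S)*(13 + S) (W(S) = ((13 + S)*(S - 8))*S² = ((13 + S)*(-8 + S))*S² = ((-8 + S)*(13 + S))*S² = S²*(-8 + S)*(13 + S))
N = 78
-2747/(N + W(-12)) = -2747/(78 + (-12)²*(-104 + (-12)² + 5*(-12))) = -2747/(78 + 144*(-104 + 144 - 60)) = -2747/(78 + 144*(-20)) = -2747/(78 - 2880) = -2747/(-2802) = -1/2802*(-2747) = 2747/2802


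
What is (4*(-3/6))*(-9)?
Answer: 18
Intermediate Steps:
(4*(-3/6))*(-9) = (4*(-3*⅙))*(-9) = (4*(-½))*(-9) = -2*(-9) = 18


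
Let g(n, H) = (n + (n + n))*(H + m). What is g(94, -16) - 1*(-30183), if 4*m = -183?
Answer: 25539/2 ≈ 12770.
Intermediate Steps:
m = -183/4 (m = (1/4)*(-183) = -183/4 ≈ -45.750)
g(n, H) = 3*n*(-183/4 + H) (g(n, H) = (n + (n + n))*(H - 183/4) = (n + 2*n)*(-183/4 + H) = (3*n)*(-183/4 + H) = 3*n*(-183/4 + H))
g(94, -16) - 1*(-30183) = (3/4)*94*(-183 + 4*(-16)) - 1*(-30183) = (3/4)*94*(-183 - 64) + 30183 = (3/4)*94*(-247) + 30183 = -34827/2 + 30183 = 25539/2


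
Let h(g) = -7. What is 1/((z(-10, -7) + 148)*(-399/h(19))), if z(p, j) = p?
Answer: 1/7866 ≈ 0.00012713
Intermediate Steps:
1/((z(-10, -7) + 148)*(-399/h(19))) = 1/((-10 + 148)*(-399/(-7))) = 1/(138*(-399*(-⅐))) = 1/(138*57) = 1/7866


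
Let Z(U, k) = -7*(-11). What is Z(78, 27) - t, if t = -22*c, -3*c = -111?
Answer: 891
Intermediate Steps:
c = 37 (c = -1/3*(-111) = 37)
Z(U, k) = 77
t = -814 (t = -22*37 = -814)
Z(78, 27) - t = 77 - 1*(-814) = 77 + 814 = 891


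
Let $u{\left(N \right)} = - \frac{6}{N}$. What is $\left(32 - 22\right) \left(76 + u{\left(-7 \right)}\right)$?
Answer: $\frac{5380}{7} \approx 768.57$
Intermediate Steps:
$\left(32 - 22\right) \left(76 + u{\left(-7 \right)}\right) = \left(32 - 22\right) \left(76 - \frac{6}{-7}\right) = \left(32 - 22\right) \left(76 - - \frac{6}{7}\right) = 10 \left(76 + \frac{6}{7}\right) = 10 \cdot \frac{538}{7} = \frac{5380}{7}$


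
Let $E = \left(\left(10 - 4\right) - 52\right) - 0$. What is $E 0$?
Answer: $0$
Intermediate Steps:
$E = -46$ ($E = \left(\left(10 - 4\right) - 52\right) + \left(-4 + 4\right) = \left(6 - 52\right) + 0 = -46 + 0 = -46$)
$E 0 = \left(-46\right) 0 = 0$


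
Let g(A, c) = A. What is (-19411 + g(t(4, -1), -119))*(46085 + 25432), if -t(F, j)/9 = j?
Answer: -1387572834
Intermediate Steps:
t(F, j) = -9*j
(-19411 + g(t(4, -1), -119))*(46085 + 25432) = (-19411 - 9*(-1))*(46085 + 25432) = (-19411 + 9)*71517 = -19402*71517 = -1387572834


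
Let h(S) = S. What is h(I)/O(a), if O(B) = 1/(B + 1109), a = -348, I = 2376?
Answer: 1808136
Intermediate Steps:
O(B) = 1/(1109 + B)
h(I)/O(a) = 2376/(1/(1109 - 348)) = 2376/(1/761) = 2376*761 = 1808136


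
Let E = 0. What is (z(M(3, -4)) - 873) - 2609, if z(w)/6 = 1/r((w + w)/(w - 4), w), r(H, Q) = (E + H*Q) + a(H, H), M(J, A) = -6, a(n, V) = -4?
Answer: -97511/28 ≈ -3482.5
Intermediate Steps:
r(H, Q) = -4 + H*Q (r(H, Q) = (0 + H*Q) - 4 = H*Q - 4 = -4 + H*Q)
z(w) = 6/(-4 + 2*w²/(-4 + w)) (z(w) = 6/(-4 + ((w + w)/(w - 4))*w) = 6/(-4 + ((2*w)/(-4 + w))*w) = 6/(-4 + (2*w/(-4 + w))*w) = 6/(-4 + 2*w²/(-4 + w)))
(z(M(3, -4)) - 873) - 2609 = (3*(-4 - 6)/(8 + (-6)² - 2*(-6)) - 873) - 2609 = (3*(-10)/(8 + 36 + 12) - 873) - 2609 = (3*(-10)/56 - 873) - 2609 = (3*(1/56)*(-10) - 873) - 2609 = (-15/28 - 873) - 2609 = -24459/28 - 2609 = -97511/28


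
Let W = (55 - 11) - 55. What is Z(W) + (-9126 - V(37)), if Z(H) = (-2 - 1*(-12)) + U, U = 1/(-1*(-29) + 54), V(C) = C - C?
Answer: -756627/83 ≈ -9116.0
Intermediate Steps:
V(C) = 0
W = -11 (W = 44 - 55 = -11)
U = 1/83 (U = 1/(29 + 54) = 1/83 ≈ 0.012048)
Z(H) = 831/83 (Z(H) = (-2 - 1*(-12)) + 1/83 = (-2 + 12) + 1/83 = 10 + 1/83 = 831/83)
Z(W) + (-9126 - V(37)) = 831/83 + (-9126 - 1*0) = 831/83 + (-9126 + 0) = 831/83 - 9126 = -756627/83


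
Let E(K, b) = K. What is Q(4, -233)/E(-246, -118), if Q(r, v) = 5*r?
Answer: -10/123 ≈ -0.081301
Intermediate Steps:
Q(4, -233)/E(-246, -118) = (5*4)/(-246) = 20*(-1/246) = -10/123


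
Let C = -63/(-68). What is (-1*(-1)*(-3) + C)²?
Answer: 19881/4624 ≈ 4.2995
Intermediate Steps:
C = 63/68 (C = -63*(-1/68) = 63/68 ≈ 0.92647)
(-1*(-1)*(-3) + C)² = (-1*(-1)*(-3) + 63/68)² = (1*(-3) + 63/68)² = (-3 + 63/68)² = (-141/68)² = 19881/4624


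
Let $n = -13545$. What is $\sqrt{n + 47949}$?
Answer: $2 \sqrt{8601} \approx 185.48$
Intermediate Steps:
$\sqrt{n + 47949} = \sqrt{-13545 + 47949} = \sqrt{34404} = 2 \sqrt{8601}$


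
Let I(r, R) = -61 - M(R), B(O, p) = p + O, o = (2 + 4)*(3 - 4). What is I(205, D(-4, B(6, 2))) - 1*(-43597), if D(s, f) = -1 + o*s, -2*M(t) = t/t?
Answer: 87073/2 ≈ 43537.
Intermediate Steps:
M(t) = -½ (M(t) = -t/(2*t) = -½*1 = -½)
o = -6 (o = 6*(-1) = -6)
B(O, p) = O + p
D(s, f) = -1 - 6*s
I(r, R) = -121/2 (I(r, R) = -61 - 1*(-½) = -61 + ½ = -121/2)
I(205, D(-4, B(6, 2))) - 1*(-43597) = -121/2 - 1*(-43597) = -121/2 + 43597 = 87073/2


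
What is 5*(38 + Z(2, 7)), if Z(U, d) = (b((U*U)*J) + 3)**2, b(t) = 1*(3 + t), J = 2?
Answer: 1170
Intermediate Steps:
b(t) = 3 + t
Z(U, d) = (6 + 2*U**2)**2 (Z(U, d) = ((3 + (U*U)*2) + 3)**2 = ((3 + U**2*2) + 3)**2 = ((3 + 2*U**2) + 3)**2 = (6 + 2*U**2)**2)
5*(38 + Z(2, 7)) = 5*(38 + 4*(3 + 2**2)**2) = 5*(38 + 4*(3 + 4)**2) = 5*(38 + 4*7**2) = 5*(38 + 4*49) = 5*(38 + 196) = 5*234 = 1170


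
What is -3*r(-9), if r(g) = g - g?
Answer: 0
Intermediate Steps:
r(g) = 0
-3*r(-9) = -3*0 = 0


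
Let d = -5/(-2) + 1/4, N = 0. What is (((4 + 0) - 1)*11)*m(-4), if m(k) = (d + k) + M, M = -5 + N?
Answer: -825/4 ≈ -206.25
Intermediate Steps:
d = 11/4 (d = -5*(-½) + 1*(¼) = 5/2 + ¼ = 11/4 ≈ 2.7500)
M = -5 (M = -5 + 0 = -5)
m(k) = -9/4 + k (m(k) = (11/4 + k) - 5 = -9/4 + k)
(((4 + 0) - 1)*11)*m(-4) = (((4 + 0) - 1)*11)*(-9/4 - 4) = ((4 - 1)*11)*(-25/4) = (3*11)*(-25/4) = 33*(-25/4) = -825/4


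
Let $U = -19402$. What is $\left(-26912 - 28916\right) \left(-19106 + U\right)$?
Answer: $2149824624$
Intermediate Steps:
$\left(-26912 - 28916\right) \left(-19106 + U\right) = \left(-26912 - 28916\right) \left(-19106 - 19402\right) = \left(-55828\right) \left(-38508\right) = 2149824624$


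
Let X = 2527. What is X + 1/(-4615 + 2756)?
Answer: 4697692/1859 ≈ 2527.0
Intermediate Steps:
X + 1/(-4615 + 2756) = 2527 + 1/(-4615 + 2756) = 2527 + 1/(-1859) = 2527 - 1/1859 = 4697692/1859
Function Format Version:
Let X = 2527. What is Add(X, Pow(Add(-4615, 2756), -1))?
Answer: Rational(4697692, 1859) ≈ 2527.0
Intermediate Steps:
Add(X, Pow(Add(-4615, 2756), -1)) = Add(2527, Pow(Add(-4615, 2756), -1)) = Add(2527, Pow(-1859, -1)) = Add(2527, Rational(-1, 1859)) = Rational(4697692, 1859)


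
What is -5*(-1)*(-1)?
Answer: -5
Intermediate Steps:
-5*(-1)*(-1) = 5*(-1) = -5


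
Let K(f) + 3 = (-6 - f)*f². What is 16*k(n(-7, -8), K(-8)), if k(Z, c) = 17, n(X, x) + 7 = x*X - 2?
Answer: 272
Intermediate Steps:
n(X, x) = -9 + X*x (n(X, x) = -7 + (x*X - 2) = -7 + (X*x - 2) = -7 + (-2 + X*x) = -9 + X*x)
K(f) = -3 + f²*(-6 - f) (K(f) = -3 + (-6 - f)*f² = -3 + f²*(-6 - f))
16*k(n(-7, -8), K(-8)) = 16*17 = 272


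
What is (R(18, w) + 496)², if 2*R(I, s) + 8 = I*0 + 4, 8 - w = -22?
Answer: 244036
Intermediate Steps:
w = 30 (w = 8 - 1*(-22) = 8 + 22 = 30)
R(I, s) = -2 (R(I, s) = -4 + (I*0 + 4)/2 = -4 + (0 + 4)/2 = -4 + (½)*4 = -4 + 2 = -2)
(R(18, w) + 496)² = (-2 + 496)² = 494² = 244036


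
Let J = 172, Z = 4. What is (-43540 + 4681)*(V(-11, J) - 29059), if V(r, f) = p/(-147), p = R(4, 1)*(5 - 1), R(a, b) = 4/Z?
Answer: 55331032181/49 ≈ 1.1292e+9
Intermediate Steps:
R(a, b) = 1 (R(a, b) = 4/4 = 4*(¼) = 1)
p = 4 (p = 1*(5 - 1) = 1*4 = 4)
V(r, f) = -4/147 (V(r, f) = 4/(-147) = 4*(-1/147) = -4/147)
(-43540 + 4681)*(V(-11, J) - 29059) = (-43540 + 4681)*(-4/147 - 29059) = -38859*(-4271677/147) = 55331032181/49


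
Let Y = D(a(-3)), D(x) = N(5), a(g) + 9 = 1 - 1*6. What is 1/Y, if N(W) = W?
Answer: ⅕ ≈ 0.20000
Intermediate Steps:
a(g) = -14 (a(g) = -9 + (1 - 1*6) = -9 + (1 - 6) = -9 - 5 = -14)
D(x) = 5
Y = 5
1/Y = 1/5 = ⅕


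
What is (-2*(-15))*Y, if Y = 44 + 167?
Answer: 6330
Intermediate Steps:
Y = 211
(-2*(-15))*Y = -2*(-15)*211 = 30*211 = 6330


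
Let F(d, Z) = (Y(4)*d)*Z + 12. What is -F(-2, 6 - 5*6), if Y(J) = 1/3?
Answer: -28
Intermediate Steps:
Y(J) = ⅓ (Y(J) = 1*(⅓) = ⅓)
F(d, Z) = 12 + Z*d/3 (F(d, Z) = (d/3)*Z + 12 = Z*d/3 + 12 = 12 + Z*d/3)
-F(-2, 6 - 5*6) = -(12 + (⅓)*(6 - 5*6)*(-2)) = -(12 + (⅓)*(6 - 30)*(-2)) = -(12 + (⅓)*(-24)*(-2)) = -(12 + 16) = -1*28 = -28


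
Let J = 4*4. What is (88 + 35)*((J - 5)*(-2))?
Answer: -2706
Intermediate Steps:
J = 16
(88 + 35)*((J - 5)*(-2)) = (88 + 35)*((16 - 5)*(-2)) = 123*(11*(-2)) = 123*(-22) = -2706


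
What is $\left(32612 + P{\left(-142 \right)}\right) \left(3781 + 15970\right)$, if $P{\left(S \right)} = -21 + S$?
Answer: $640900199$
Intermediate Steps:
$\left(32612 + P{\left(-142 \right)}\right) \left(3781 + 15970\right) = \left(32612 - 163\right) \left(3781 + 15970\right) = \left(32612 - 163\right) 19751 = 32449 \cdot 19751 = 640900199$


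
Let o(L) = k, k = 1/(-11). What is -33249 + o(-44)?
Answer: -365740/11 ≈ -33249.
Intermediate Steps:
k = -1/11 ≈ -0.090909
o(L) = -1/11
-33249 + o(-44) = -33249 - 1/11 = -365740/11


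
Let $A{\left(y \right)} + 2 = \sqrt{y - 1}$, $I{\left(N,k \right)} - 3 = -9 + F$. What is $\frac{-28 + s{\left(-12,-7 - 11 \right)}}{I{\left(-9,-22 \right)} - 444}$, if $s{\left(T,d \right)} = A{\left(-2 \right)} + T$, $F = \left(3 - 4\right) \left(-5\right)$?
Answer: $\frac{42}{445} - \frac{i \sqrt{3}}{445} \approx 0.094382 - 0.0038923 i$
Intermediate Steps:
$F = 5$ ($F = \left(-1\right) \left(-5\right) = 5$)
$I{\left(N,k \right)} = -1$ ($I{\left(N,k \right)} = 3 + \left(-9 + 5\right) = 3 - 4 = -1$)
$A{\left(y \right)} = -2 + \sqrt{-1 + y}$ ($A{\left(y \right)} = -2 + \sqrt{y - 1} = -2 + \sqrt{-1 + y}$)
$s{\left(T,d \right)} = -2 + T + i \sqrt{3}$ ($s{\left(T,d \right)} = \left(-2 + \sqrt{-1 - 2}\right) + T = \left(-2 + \sqrt{-3}\right) + T = \left(-2 + i \sqrt{3}\right) + T = -2 + T + i \sqrt{3}$)
$\frac{-28 + s{\left(-12,-7 - 11 \right)}}{I{\left(-9,-22 \right)} - 444} = \frac{-28 - \left(14 - i \sqrt{3}\right)}{-1 - 444} = \frac{-28 - \left(14 - i \sqrt{3}\right)}{-445} = \left(-42 + i \sqrt{3}\right) \left(- \frac{1}{445}\right) = \frac{42}{445} - \frac{i \sqrt{3}}{445}$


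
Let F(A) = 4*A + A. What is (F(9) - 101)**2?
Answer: 3136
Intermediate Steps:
F(A) = 5*A
(F(9) - 101)**2 = (5*9 - 101)**2 = (45 - 101)**2 = (-56)**2 = 3136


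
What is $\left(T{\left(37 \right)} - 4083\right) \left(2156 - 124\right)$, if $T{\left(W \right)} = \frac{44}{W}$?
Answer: $- \frac{306886864}{37} \approx -8.2942 \cdot 10^{6}$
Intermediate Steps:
$\left(T{\left(37 \right)} - 4083\right) \left(2156 - 124\right) = \left(\frac{44}{37} - 4083\right) \left(2156 - 124\right) = \left(44 \cdot \frac{1}{37} - 4083\right) 2032 = \left(\frac{44}{37} - 4083\right) 2032 = \left(- \frac{151027}{37}\right) 2032 = - \frac{306886864}{37}$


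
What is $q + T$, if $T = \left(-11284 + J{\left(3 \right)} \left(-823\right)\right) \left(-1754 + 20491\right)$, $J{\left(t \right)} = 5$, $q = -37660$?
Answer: $-288568723$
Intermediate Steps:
$T = -288531063$ ($T = \left(-11284 + 5 \left(-823\right)\right) \left(-1754 + 20491\right) = \left(-11284 - 4115\right) 18737 = \left(-15399\right) 18737 = -288531063$)
$q + T = -37660 - 288531063 = -288568723$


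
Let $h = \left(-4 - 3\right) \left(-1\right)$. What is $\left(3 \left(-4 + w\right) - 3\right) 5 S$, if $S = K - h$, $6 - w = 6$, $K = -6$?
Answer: $975$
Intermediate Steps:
$h = 7$ ($h = \left(-7\right) \left(-1\right) = 7$)
$w = 0$ ($w = 6 - 6 = 0$)
$S = -13$ ($S = -6 - 7 = -13$)
$\left(3 \left(-4 + w\right) - 3\right) 5 S = \left(3 \left(-4 + 0\right) - 3\right) 5 \left(-13\right) = \left(3 \left(-4\right) - 3\right) 5 \left(-13\right) = \left(-12 - 3\right) 5 \left(-13\right) = \left(-15\right) 5 \left(-13\right) = \left(-75\right) \left(-13\right) = 975$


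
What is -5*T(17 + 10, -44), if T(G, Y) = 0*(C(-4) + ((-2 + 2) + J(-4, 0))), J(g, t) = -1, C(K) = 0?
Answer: 0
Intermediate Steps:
T(G, Y) = 0 (T(G, Y) = 0*(0 + ((-2 + 2) - 1)) = 0*(0 + (0 - 1)) = 0*(0 - 1) = 0*(-1) = 0)
-5*T(17 + 10, -44) = -5*0 = 0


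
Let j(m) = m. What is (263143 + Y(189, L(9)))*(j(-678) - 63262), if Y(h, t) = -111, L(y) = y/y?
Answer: -16818266080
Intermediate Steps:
L(y) = 1
(263143 + Y(189, L(9)))*(j(-678) - 63262) = (263143 - 111)*(-678 - 63262) = 263032*(-63940) = -16818266080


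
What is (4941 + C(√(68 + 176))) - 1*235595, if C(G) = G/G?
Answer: -230653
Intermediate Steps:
C(G) = 1
(4941 + C(√(68 + 176))) - 1*235595 = (4941 + 1) - 1*235595 = 4942 - 235595 = -230653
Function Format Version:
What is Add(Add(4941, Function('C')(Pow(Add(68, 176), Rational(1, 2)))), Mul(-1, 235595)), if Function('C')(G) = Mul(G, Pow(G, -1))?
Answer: -230653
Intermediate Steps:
Function('C')(G) = 1
Add(Add(4941, Function('C')(Pow(Add(68, 176), Rational(1, 2)))), Mul(-1, 235595)) = Add(Add(4941, 1), Mul(-1, 235595)) = Add(4942, -235595) = -230653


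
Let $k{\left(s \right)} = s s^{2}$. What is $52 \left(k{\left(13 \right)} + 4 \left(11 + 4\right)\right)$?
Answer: $117364$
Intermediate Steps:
$k{\left(s \right)} = s^{3}$
$52 \left(k{\left(13 \right)} + 4 \left(11 + 4\right)\right) = 52 \left(13^{3} + 4 \left(11 + 4\right)\right) = 52 \left(2197 + 4 \cdot 15\right) = 52 \left(2197 + 60\right) = 52 \cdot 2257 = 117364$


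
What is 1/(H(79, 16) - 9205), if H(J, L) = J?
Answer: -1/9126 ≈ -0.00010958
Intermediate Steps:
1/(H(79, 16) - 9205) = 1/(79 - 9205) = 1/(-9126) = -1/9126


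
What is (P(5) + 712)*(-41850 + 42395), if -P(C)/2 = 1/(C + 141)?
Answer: 28326375/73 ≈ 3.8803e+5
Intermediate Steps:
P(C) = -2/(141 + C) (P(C) = -2/(C + 141) = -2/(141 + C))
(P(5) + 712)*(-41850 + 42395) = (-2/(141 + 5) + 712)*(-41850 + 42395) = (-2/146 + 712)*545 = (-2*1/146 + 712)*545 = (-1/73 + 712)*545 = (51975/73)*545 = 28326375/73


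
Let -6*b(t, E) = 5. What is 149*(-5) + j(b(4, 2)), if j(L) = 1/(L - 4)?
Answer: -21611/29 ≈ -745.21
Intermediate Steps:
b(t, E) = -⅚ (b(t, E) = -⅙*5 = -⅚)
j(L) = 1/(-4 + L)
149*(-5) + j(b(4, 2)) = 149*(-5) + 1/(-4 - ⅚) = -745 + 1/(-29/6) = -745 - 6/29 = -21611/29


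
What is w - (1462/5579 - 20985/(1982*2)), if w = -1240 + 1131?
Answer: -2299272057/22115156 ≈ -103.97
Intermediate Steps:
w = -109
w - (1462/5579 - 20985/(1982*2)) = -109 - (1462/5579 - 20985/(1982*2)) = -109 - (1462*(1/5579) - 20985/3964) = -109 - (1462/5579 - 20985*1/3964) = -109 - (1462/5579 - 20985/3964) = -109 - 1*(-111279947/22115156) = -109 + 111279947/22115156 = -2299272057/22115156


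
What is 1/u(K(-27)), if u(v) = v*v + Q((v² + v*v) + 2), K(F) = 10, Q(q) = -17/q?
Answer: 202/20183 ≈ 0.010008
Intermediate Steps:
u(v) = v² - 17/(2 + 2*v²) (u(v) = v*v - 17/((v² + v*v) + 2) = v² - 17/((v² + v²) + 2) = v² - 17/(2*v² + 2) = v² - 17/(2 + 2*v²))
1/u(K(-27)) = 1/((-17 + 2*10²*(1 + 10²))/(2*(1 + 10²))) = 1/((-17 + 2*100*(1 + 100))/(2*(1 + 100))) = 1/((½)*(-17 + 2*100*101)/101) = 1/((½)*(1/101)*(-17 + 20200)) = 1/((½)*(1/101)*20183) = 1/(20183/202) = 202/20183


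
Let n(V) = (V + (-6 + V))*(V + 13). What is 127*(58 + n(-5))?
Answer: -8890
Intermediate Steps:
n(V) = (-6 + 2*V)*(13 + V)
127*(58 + n(-5)) = 127*(58 + (-78 + 2*(-5)² + 20*(-5))) = 127*(58 + (-78 + 2*25 - 100)) = 127*(58 + (-78 + 50 - 100)) = 127*(58 - 128) = 127*(-70) = -8890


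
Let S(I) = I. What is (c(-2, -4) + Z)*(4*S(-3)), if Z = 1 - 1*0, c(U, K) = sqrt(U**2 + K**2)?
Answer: -12 - 24*sqrt(5) ≈ -65.666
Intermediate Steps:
c(U, K) = sqrt(K**2 + U**2)
Z = 1 (Z = 1 + 0 = 1)
(c(-2, -4) + Z)*(4*S(-3)) = (sqrt((-4)**2 + (-2)**2) + 1)*(4*(-3)) = (sqrt(16 + 4) + 1)*(-12) = (sqrt(20) + 1)*(-12) = (2*sqrt(5) + 1)*(-12) = (1 + 2*sqrt(5))*(-12) = -12 - 24*sqrt(5)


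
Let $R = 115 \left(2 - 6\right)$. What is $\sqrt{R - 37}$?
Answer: $i \sqrt{497} \approx 22.293 i$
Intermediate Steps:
$R = -460$ ($R = 115 \left(2 - 6\right) = 115 \left(-4\right) = -460$)
$\sqrt{R - 37} = \sqrt{-460 - 37} = \sqrt{-497} = i \sqrt{497}$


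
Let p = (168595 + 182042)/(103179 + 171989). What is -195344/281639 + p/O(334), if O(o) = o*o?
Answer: -5996305966150309/8645371389507712 ≈ -0.69359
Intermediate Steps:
O(o) = o**2
p = 350637/275168 ≈ 1.2743
-195344/281639 + p/O(334) = -195344/281639 + 350637/(275168*(334**2)) = -195344*1/281639 + (350637/275168)/111556 = -195344/281639 + (350637/275168)*(1/111556) = -195344/281639 + 350637/30696641408 = -5996305966150309/8645371389507712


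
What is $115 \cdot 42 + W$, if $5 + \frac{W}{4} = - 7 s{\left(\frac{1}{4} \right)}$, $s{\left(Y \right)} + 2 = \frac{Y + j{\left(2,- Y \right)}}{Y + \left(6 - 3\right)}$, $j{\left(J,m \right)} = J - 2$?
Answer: $\frac{63230}{13} \approx 4863.8$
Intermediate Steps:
$j{\left(J,m \right)} = -2 + J$
$s{\left(Y \right)} = -2 + \frac{Y}{3 + Y}$ ($s{\left(Y \right)} = -2 + \frac{Y + \left(-2 + 2\right)}{Y + \left(6 - 3\right)} = -2 + \frac{Y + 0}{Y + 3} = -2 + \frac{Y}{3 + Y}$)
$W = \frac{440}{13}$ ($W = -20 + 4 \left(- 7 \frac{-6 - \frac{1}{4}}{3 + \frac{1}{4}}\right) = -20 + 4 \left(- 7 \frac{-6 - \frac{1}{4}}{\frac{13}{4}}\right) = -20 + 4 \left(- 7 \cdot \frac{4}{13} \left(- \frac{25}{4}\right)\right) = -20 + 4 \left(\left(-7\right) \left(- \frac{25}{13}\right)\right) = -20 + 4 \cdot \frac{175}{13} = -20 + \frac{700}{13} = \frac{440}{13} \approx 33.846$)
$115 \cdot 42 + W = 115 \cdot 42 + \frac{440}{13} = 4830 + \frac{440}{13} = \frac{63230}{13}$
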